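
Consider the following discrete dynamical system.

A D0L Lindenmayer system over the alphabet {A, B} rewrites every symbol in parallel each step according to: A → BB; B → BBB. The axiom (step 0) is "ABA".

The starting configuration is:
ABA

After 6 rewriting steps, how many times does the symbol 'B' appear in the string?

[0] ABA
[1] BBBBBBB
[2] BBBBBBBBBBBBBBBBBBBBB
[3] BBBBBBBBBBBBBBBBBBBBBBBBBBBBBBBBBBBBBBBBBBBBBBBBBBBBBBBBBBBBBBB
[4] BBBBBBBBBBBBBBBBBBBBBBBBBBBBBBBBBBBBBBBBBBBBBBBBBBBBBBBBBB…BBBBBBBBBBBBBBBBBBBBBBBBBBBBBBBBBBBBBBBBBBBBBBBBBBBBBBBBBB  (len 189)
[5] BBBBBBBBBBBBBBBBBBBBBBBBBBBBBBBBBBBBBBBBBBBBBBBBBBBBBBBBBB…BBBBBBBBBBBBBBBBBBBBBBBBBBBBBBBBBBBBBBBBBBBBBBBBBBBBBBBBBB  (len 567)
[6] BBBBBBBBBBBBBBBBBBBBBBBBBBBBBBBBBBBBBBBBBBBBBBBBBBBBBBBBBB…BBBBBBBBBBBBBBBBBBBBBBBBBBBBBBBBBBBBBBBBBBBBBBBBBBBBBBBBBB  (len 1701)

1701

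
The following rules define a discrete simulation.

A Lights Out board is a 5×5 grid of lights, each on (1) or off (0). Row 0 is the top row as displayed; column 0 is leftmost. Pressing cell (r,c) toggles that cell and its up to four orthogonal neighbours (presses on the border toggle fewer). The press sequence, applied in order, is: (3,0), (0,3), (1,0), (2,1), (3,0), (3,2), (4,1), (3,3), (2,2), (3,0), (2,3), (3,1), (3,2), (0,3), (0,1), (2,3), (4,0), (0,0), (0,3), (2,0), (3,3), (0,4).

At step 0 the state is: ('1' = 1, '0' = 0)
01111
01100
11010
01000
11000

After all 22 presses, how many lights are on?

t=0: 01111
01100
11010
01000
11000
t=1: 01111
01100
01010
10000
01000
t=2: 01000
01110
01010
10000
01000
t=3: 11000
10110
11010
10000
01000
t=4: 11000
11110
00110
11000
01000
t=5: 11000
11110
10110
00000
11000
t=6: 11000
11110
10010
01110
11100
t=7: 11000
11110
10010
00110
00000
t=8: 11000
11110
10000
00001
00010
t=9: 11000
11010
11110
00101
00010
t=10: 11000
11010
01110
11101
10010
t=11: 11000
11000
01001
11111
10010
t=12: 11000
11000
00001
00011
11010
t=13: 11000
11000
00101
01101
11110
t=14: 11111
11010
00101
01101
11110
t=15: 00011
10010
00101
01101
11110
t=16: 00011
10000
00010
01111
11110
t=17: 00011
10000
00010
11111
00110
t=18: 11011
00000
00010
11111
00110
t=19: 11100
00010
00010
11111
00110
t=20: 11100
10010
11010
01111
00110
t=21: 11100
10010
11000
01000
00100
t=22: 11111
10011
11000
01000
00100

12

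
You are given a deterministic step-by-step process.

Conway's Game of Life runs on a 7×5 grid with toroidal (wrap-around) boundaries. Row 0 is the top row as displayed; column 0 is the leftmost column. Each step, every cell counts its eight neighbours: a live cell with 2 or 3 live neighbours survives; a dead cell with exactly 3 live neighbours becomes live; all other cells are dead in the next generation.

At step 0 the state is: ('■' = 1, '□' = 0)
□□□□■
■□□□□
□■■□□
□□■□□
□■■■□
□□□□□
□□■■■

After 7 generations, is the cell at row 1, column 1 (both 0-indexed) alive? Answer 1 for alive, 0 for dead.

k=0  □□□□■
■□□□□
□■■□□
□□■□□
□■■■□
□□□□□
□□■■■
k=1  ■□□□■
■■□□□
□■■□□
□□□□□
□■■■□
□■□□■
□□□■■
k=2  □■□■□
□□■□■
■■■□□
□□□■□
■■■■□
□■□□■
□□□■□
k=3  □□□■■
□□□□■
■■■□■
□□□■□
■■□■□
□■□□■
■□□■■
k=4  □□□□□
□■■□□
■■■□■
□□□■□
■■□■□
□■□□□
□□■□□
k=5  □■■□□
□□■■□
■□□□■
□□□■□
■■□□■
■■□□□
□□□□□
k=6  □■■■□
■□■■■
□□■□■
□■□■□
□■■□■
□■□□■
■□■□□
k=7  □□□□□
■□□□□
□□□□□
□■□□■
□■□□■
□□□□■
■□□□■

0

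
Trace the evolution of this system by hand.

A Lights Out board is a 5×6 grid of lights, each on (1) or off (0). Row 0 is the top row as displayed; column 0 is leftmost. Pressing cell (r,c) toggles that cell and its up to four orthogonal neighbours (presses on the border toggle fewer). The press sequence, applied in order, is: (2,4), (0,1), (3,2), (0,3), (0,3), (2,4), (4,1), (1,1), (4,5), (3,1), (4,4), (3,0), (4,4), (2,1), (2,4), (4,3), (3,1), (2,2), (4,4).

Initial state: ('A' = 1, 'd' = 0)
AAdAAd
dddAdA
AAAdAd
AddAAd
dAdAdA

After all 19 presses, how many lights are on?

18

t=0: AAdAAd
dddAdA
AAAdAd
AddAAd
dAdAdA
t=1: AAdAAd
dddAAA
AAAAdA
AddAdd
dAdAdA
t=2: ddAAAd
dAdAAA
AAAAdA
AddAdd
dAdAdA
t=3: ddAAAd
dAdAAA
AAdAdA
AAAddd
dAAAdA
t=4: dddddd
dAddAA
AAdAdA
AAAddd
dAAAdA
t=5: ddAAAd
dAdAAA
AAdAdA
AAAddd
dAAAdA
t=6: ddAAAd
dAdAdA
AAddAd
AAAdAd
dAAAdA
t=7: ddAAAd
dAdAdA
AAddAd
AdAdAd
AddAdA
t=8: dAAAAd
AdAAdA
AdddAd
AdAdAd
AddAdA
t=9: dAAAAd
AdAAdA
AdddAd
AdAdAA
AddAAd
t=10: dAAAAd
AdAAdA
AAddAd
dAddAA
AAdAAd
t=11: dAAAAd
AdAAdA
AAddAd
dAdddA
AAdddA
t=12: dAAAAd
AdAAdA
dAddAd
AddddA
dAdddA
t=13: dAAAAd
AdAAdA
dAddAd
AdddAA
dAdAAd
t=14: dAAAAd
AAAAdA
AdAdAd
AAddAA
dAdAAd
t=15: dAAAAd
AAAAAA
AdAAdA
AAdddA
dAdAAd
t=16: dAAAAd
AAAAAA
AdAAdA
AAdAdA
dAAddd
t=17: dAAAAd
AAAAAA
AAAAdA
ddAAdA
ddAddd
t=18: dAAAAd
AAdAAA
AddddA
dddAdA
ddAddd
t=19: dAAAAd
AAdAAA
AddddA
dddAAA
ddAAAA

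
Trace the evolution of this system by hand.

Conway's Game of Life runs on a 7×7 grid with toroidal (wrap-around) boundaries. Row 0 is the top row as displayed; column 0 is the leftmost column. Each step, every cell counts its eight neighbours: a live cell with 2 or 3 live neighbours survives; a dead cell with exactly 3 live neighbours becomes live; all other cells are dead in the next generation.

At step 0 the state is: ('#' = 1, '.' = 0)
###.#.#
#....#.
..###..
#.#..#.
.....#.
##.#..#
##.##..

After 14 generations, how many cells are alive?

gen 0: ###.#.#
#....#.
..###..
#.#..#.
.....#.
##.#..#
##.##..
gen 1: ..#.#..
#....#.
..####.
.##..##
..#.##.
.#.#.##
....#..
gen 2: ...###.
.##..##
#.##...
.#....#
.......
..##..#
..#.#..
gen 3: .#....#
##...##
...#.#.
###....
#.#....
..##...
..#....
gen 4: .##..##
.##.##.
....##.
#.##..#
#......
..##...
.###...
gen 5: .....##
###....
#......
##.####
#.....#
...#...
#...#..
gen 6: .....##
##.....
...###.
.#..##.
.###...
#.....#
....###
gen 7: ....#..
#......
####.##
.#...#.
.######
#####.#
....#..
gen 8: .......
#.####.
..#.##.
.......
.......
......#
###.#..
gen 9: #....##
.##..##
.##..##
.......
.......
##.....
##.....
gen 10: ..#..#.
..#.#..
.##..##
.......
.......
##.....
.......
gen 11: ...#...
..#.#.#
.###.#.
.......
.......
.......
.#.....
gen 12: ..##...
.#..##.
.#####.
..#....
.......
.......
.......
gen 13: ..###..
.#...#.
.#...#.
.##.#..
.......
.......
.......
gen 14: ..###..
.#.#.#.
##..##.
.##....
.......
.......
...#...

13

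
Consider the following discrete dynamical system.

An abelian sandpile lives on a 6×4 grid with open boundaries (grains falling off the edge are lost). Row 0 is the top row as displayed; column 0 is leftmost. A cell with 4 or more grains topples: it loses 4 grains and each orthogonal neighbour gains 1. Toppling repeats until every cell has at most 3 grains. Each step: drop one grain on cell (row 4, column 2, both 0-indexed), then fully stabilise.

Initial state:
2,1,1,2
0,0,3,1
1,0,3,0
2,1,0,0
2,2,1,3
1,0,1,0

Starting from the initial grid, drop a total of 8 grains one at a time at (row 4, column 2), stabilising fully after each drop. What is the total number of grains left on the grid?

step 0: 2,1,1,2
0,0,3,1
1,0,3,0
2,1,0,0
2,2,1,3
1,0,1,0
step 1: 2,1,1,2
0,0,3,1
1,0,3,0
2,1,0,0
2,2,2,3
1,0,1,0
step 2: 2,1,1,2
0,0,3,1
1,0,3,0
2,1,0,0
2,2,3,3
1,0,1,0
step 3: 2,1,1,2
0,0,3,1
1,0,3,0
2,1,1,1
2,3,1,0
1,0,2,1
step 4: 2,1,1,2
0,0,3,1
1,0,3,0
2,1,1,1
2,3,2,0
1,0,2,1
step 5: 2,1,1,2
0,0,3,1
1,0,3,0
2,1,1,1
2,3,3,0
1,0,2,1
step 6: 2,1,1,2
0,0,3,1
1,0,3,0
2,2,2,1
3,0,1,1
1,1,3,1
step 7: 2,1,1,2
0,0,3,1
1,0,3,0
2,2,2,1
3,0,2,1
1,1,3,1
step 8: 2,1,1,2
0,0,3,1
1,0,3,0
2,2,2,1
3,0,3,1
1,1,3,1

34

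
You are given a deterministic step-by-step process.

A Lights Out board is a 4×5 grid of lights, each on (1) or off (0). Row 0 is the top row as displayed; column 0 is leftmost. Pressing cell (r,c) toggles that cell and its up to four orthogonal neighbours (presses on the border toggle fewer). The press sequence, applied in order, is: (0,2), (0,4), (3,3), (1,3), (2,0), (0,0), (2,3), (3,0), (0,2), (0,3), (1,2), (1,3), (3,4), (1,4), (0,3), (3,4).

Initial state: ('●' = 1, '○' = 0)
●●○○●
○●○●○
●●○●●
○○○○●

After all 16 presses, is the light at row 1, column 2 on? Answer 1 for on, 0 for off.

t=0: ●●○○●
○●○●○
●●○●●
○○○○●
t=1: ●○●●●
○●●●○
●●○●●
○○○○●
t=2: ●○●○○
○●●●●
●●○●●
○○○○●
t=3: ●○●○○
○●●●●
●●○○●
○○●●○
t=4: ●○●●○
○●○○○
●●○●●
○○●●○
t=5: ●○●●○
●●○○○
○○○●●
●○●●○
t=6: ○●●●○
○●○○○
○○○●●
●○●●○
t=7: ○●●●○
○●○●○
○○●○○
●○●○○
t=8: ○●●●○
○●○●○
●○●○○
○●●○○
t=9: ○○○○○
○●●●○
●○●○○
○●●○○
t=10: ○○●●●
○●●○○
●○●○○
○●●○○
t=11: ○○○●●
○○○●○
●○○○○
○●●○○
t=12: ○○○○●
○○●○●
●○○●○
○●●○○
t=13: ○○○○●
○○●○●
●○○●●
○●●●●
t=14: ○○○○○
○○●●○
●○○●○
○●●●●
t=15: ○○●●●
○○●○○
●○○●○
○●●●●
t=16: ○○●●●
○○●○○
●○○●●
○●●○○

1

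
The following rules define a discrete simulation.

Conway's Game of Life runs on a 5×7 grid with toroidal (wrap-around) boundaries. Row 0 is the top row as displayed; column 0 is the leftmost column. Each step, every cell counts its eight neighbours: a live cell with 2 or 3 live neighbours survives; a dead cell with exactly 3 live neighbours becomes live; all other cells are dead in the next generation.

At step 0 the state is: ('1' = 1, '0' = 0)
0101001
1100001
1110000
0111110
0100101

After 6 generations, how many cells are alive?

3

gen 0: 0101001
1100001
1110000
0111110
0100101
gen 1: 0100001
0000001
0000110
0000111
0100001
gen 2: 0000011
1000001
0000100
1000101
0000001
gen 3: 0000010
1000001
0000000
1000001
0000000
gen 4: 0000001
0000001
0000000
0000000
0000001
gen 5: 1000011
0000000
0000000
0000000
0000000
gen 6: 0000001
0000001
0000000
0000000
0000001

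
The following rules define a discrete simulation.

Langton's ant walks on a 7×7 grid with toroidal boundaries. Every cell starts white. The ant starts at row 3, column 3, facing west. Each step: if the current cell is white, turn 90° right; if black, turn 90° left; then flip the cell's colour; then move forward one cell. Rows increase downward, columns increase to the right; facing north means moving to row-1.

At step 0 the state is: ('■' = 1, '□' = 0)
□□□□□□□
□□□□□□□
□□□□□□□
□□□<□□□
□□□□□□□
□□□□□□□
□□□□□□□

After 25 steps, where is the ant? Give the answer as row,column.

t=0: □□□□□□□
□□□□□□□
□□□□□□□
□□□<□□□
□□□□□□□
□□□□□□□
□□□□□□□
t=1: □□□□□□□
□□□□□□□
□□□^□□□
□□□■□□□
□□□□□□□
□□□□□□□
□□□□□□□
t=2: □□□□□□□
□□□□□□□
□□□■>□□
□□□■□□□
□□□□□□□
□□□□□□□
□□□□□□□
t=3: □□□□□□□
□□□□□□□
□□□■■□□
□□□■v□□
□□□□□□□
□□□□□□□
□□□□□□□
t=4: □□□□□□□
□□□□□□□
□□□■■□□
□□□<■□□
□□□□□□□
□□□□□□□
□□□□□□□
t=5: □□□□□□□
□□□□□□□
□□□■■□□
□□□□■□□
□□□v□□□
□□□□□□□
□□□□□□□
t=6: □□□□□□□
□□□□□□□
□□□■■□□
□□□□■□□
□□<■□□□
□□□□□□□
□□□□□□□
t=7: □□□□□□□
□□□□□□□
□□□■■□□
□□^□■□□
□□■■□□□
□□□□□□□
□□□□□□□
t=8: □□□□□□□
□□□□□□□
□□□■■□□
□□■>■□□
□□■■□□□
□□□□□□□
□□□□□□□
t=9: □□□□□□□
□□□□□□□
□□□■■□□
□□■■■□□
□□■v□□□
□□□□□□□
□□□□□□□
t=10: □□□□□□□
□□□□□□□
□□□■■□□
□□■■■□□
□□■□>□□
□□□□□□□
□□□□□□□
t=11: □□□□□□□
□□□□□□□
□□□■■□□
□□■■■□□
□□■□■□□
□□□□v□□
□□□□□□□
t=12: □□□□□□□
□□□□□□□
□□□■■□□
□□■■■□□
□□■□■□□
□□□<■□□
□□□□□□□
t=13: □□□□□□□
□□□□□□□
□□□■■□□
□□■■■□□
□□■^■□□
□□□■■□□
□□□□□□□
t=14: □□□□□□□
□□□□□□□
□□□■■□□
□□■■■□□
□□■■>□□
□□□■■□□
□□□□□□□
t=15: □□□□□□□
□□□□□□□
□□□■■□□
□□■■^□□
□□■■□□□
□□□■■□□
□□□□□□□
t=16: □□□□□□□
□□□□□□□
□□□■■□□
□□■<□□□
□□■■□□□
□□□■■□□
□□□□□□□
t=17: □□□□□□□
□□□□□□□
□□□■■□□
□□■□□□□
□□■v□□□
□□□■■□□
□□□□□□□
t=18: □□□□□□□
□□□□□□□
□□□■■□□
□□■□□□□
□□■□>□□
□□□■■□□
□□□□□□□
t=19: □□□□□□□
□□□□□□□
□□□■■□□
□□■□□□□
□□■□■□□
□□□■v□□
□□□□□□□
t=20: □□□□□□□
□□□□□□□
□□□■■□□
□□■□□□□
□□■□■□□
□□□■□>□
□□□□□□□
t=21: □□□□□□□
□□□□□□□
□□□■■□□
□□■□□□□
□□■□■□□
□□□■□■□
□□□□□v□
t=22: □□□□□□□
□□□□□□□
□□□■■□□
□□■□□□□
□□■□■□□
□□□■□■□
□□□□<■□
t=23: □□□□□□□
□□□□□□□
□□□■■□□
□□■□□□□
□□■□■□□
□□□■^■□
□□□□■■□
t=24: □□□□□□□
□□□□□□□
□□□■■□□
□□■□□□□
□□■□■□□
□□□■■>□
□□□□■■□
t=25: □□□□□□□
□□□□□□□
□□□■■□□
□□■□□□□
□□■□■^□
□□□■■□□
□□□□■■□

4,5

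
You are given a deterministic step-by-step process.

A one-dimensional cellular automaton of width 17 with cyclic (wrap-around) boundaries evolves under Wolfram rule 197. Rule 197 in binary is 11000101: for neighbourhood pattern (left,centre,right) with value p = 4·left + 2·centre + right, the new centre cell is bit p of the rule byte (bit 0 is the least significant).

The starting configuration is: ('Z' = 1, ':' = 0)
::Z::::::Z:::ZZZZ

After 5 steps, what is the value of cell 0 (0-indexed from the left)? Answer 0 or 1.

t=0: ::Z::::::Z:::ZZZZ
t=1: ::Z:ZZZZ:Z:Z::ZZZ
t=2: ::Z::ZZZ:Z:Z:::ZZ
t=3: ::Z:::ZZ:Z:Z:Z::Z
t=4: ::Z:Z::Z:Z:Z:Z::Z
t=5: ::Z:Z::Z:Z:Z:Z::Z

0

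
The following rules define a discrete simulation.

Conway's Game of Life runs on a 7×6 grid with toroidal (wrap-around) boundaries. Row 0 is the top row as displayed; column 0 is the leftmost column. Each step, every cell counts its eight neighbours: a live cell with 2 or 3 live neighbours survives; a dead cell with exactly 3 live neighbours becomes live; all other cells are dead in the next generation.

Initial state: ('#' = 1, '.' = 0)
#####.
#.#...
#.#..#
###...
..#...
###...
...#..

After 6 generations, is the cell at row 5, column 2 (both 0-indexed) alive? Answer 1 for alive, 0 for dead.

1

[0] #####.
#.#...
#.#..#
###...
..#...
###...
...#..
[1] #...##
....#.
..##.#
#.##.#
...#..
.###..
....##
[2] #..#..
#.....
###..#
##...#
#.....
..##..
.##...
[3] #.#...
..#...
..#...
..#...
#.#..#
..##..
.#....
[4] ..#...
..##..
.###..
..##..
..#...
#.##..
.#.#..
[5] .#....
......
.#..#.
......
......
...#..
.#.#..
[6] ..#...
......
......
......
......
..#...
......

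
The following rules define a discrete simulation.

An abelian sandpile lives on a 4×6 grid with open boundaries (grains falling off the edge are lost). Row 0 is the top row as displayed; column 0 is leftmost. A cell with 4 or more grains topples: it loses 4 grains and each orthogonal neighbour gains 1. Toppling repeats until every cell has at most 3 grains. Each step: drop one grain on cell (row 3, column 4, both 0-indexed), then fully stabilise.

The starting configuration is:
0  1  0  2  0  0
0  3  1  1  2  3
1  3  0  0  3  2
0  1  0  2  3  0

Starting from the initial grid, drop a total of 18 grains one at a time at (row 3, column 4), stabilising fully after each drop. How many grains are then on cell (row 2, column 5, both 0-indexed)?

3

t=0: 0  1  0  2  0  0
0  3  1  1  2  3
1  3  0  0  3  2
0  1  0  2  3  0
t=1: 0  1  0  2  0  0
0  3  1  1  3  3
1  3  0  1  0  3
0  1  0  3  1  1
t=2: 0  1  0  2  0  0
0  3  1  1  3  3
1  3  0  1  0  3
0  1  0  3  2  1
t=3: 0  1  0  2  0  0
0  3  1  1  3  3
1  3  0  1  0  3
0  1  0  3  3  1
t=4: 0  1  0  2  0  0
0  3  1  1  3  3
1  3  0  2  1  3
0  1  1  0  1  2
t=5: 0  1  0  2  0  0
0  3  1  1  3  3
1  3  0  2  1  3
0  1  1  0  2  2
t=6: 0  1  0  2  0  0
0  3  1  1  3  3
1  3  0  2  1  3
0  1  1  0  3  2
t=7: 0  1  0  2  0  0
0  3  1  1  3  3
1  3  0  2  2  3
0  1  1  1  0  3
t=8: 0  1  0  2  0  0
0  3  1  1  3  3
1  3  0  2  2  3
0  1  1  1  1  3
t=9: 0  1  0  2  0  0
0  3  1  1  3  3
1  3  0  2  2  3
0  1  1  1  2  3
t=10: 0  1  0  2  0  0
0  3  1  1  3  3
1  3  0  2  2  3
0  1  1  1  3  3
t=11: 0  1  0  2  1  1
0  3  1  2  1  1
1  3  0  3  1  2
0  1  1  2  2  1
t=12: 0  1  0  2  1  1
0  3  1  2  1  1
1  3  0  3  1  2
0  1  1  2  3  1
t=13: 0  1  0  2  1  1
0  3  1  2  1  1
1  3  0  3  2  2
0  1  1  3  0  2
t=14: 0  1  0  2  1  1
0  3  1  2  1  1
1  3  0  3  2  2
0  1  1  3  1  2
t=15: 0  1  0  2  1  1
0  3  1  2  1  1
1  3  0  3  2  2
0  1  1  3  2  2
t=16: 0  1  0  2  1  1
0  3  1  2  1  1
1  3  0  3  2  2
0  1  1  3  3  2
t=17: 0  1  0  2  1  1
0  3  1  3  2  1
1  3  1  1  0  3
0  1  2  1  2  3
t=18: 0  1  0  2  1  1
0  3  1  3  2  1
1  3  1  1  0  3
0  1  2  1  3  3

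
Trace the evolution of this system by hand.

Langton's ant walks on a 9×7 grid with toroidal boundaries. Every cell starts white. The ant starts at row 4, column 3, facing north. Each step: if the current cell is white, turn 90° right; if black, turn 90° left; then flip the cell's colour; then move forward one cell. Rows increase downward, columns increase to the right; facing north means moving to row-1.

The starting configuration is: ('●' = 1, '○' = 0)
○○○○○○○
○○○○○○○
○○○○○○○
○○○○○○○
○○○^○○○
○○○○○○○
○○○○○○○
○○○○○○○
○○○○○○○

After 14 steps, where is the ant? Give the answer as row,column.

5,2

t=0: ○○○○○○○
○○○○○○○
○○○○○○○
○○○○○○○
○○○^○○○
○○○○○○○
○○○○○○○
○○○○○○○
○○○○○○○
t=1: ○○○○○○○
○○○○○○○
○○○○○○○
○○○○○○○
○○○●>○○
○○○○○○○
○○○○○○○
○○○○○○○
○○○○○○○
t=2: ○○○○○○○
○○○○○○○
○○○○○○○
○○○○○○○
○○○●●○○
○○○○v○○
○○○○○○○
○○○○○○○
○○○○○○○
t=3: ○○○○○○○
○○○○○○○
○○○○○○○
○○○○○○○
○○○●●○○
○○○<●○○
○○○○○○○
○○○○○○○
○○○○○○○
t=4: ○○○○○○○
○○○○○○○
○○○○○○○
○○○○○○○
○○○^●○○
○○○●●○○
○○○○○○○
○○○○○○○
○○○○○○○
t=5: ○○○○○○○
○○○○○○○
○○○○○○○
○○○○○○○
○○<○●○○
○○○●●○○
○○○○○○○
○○○○○○○
○○○○○○○
t=6: ○○○○○○○
○○○○○○○
○○○○○○○
○○^○○○○
○○●○●○○
○○○●●○○
○○○○○○○
○○○○○○○
○○○○○○○
t=7: ○○○○○○○
○○○○○○○
○○○○○○○
○○●>○○○
○○●○●○○
○○○●●○○
○○○○○○○
○○○○○○○
○○○○○○○
t=8: ○○○○○○○
○○○○○○○
○○○○○○○
○○●●○○○
○○●v●○○
○○○●●○○
○○○○○○○
○○○○○○○
○○○○○○○
t=9: ○○○○○○○
○○○○○○○
○○○○○○○
○○●●○○○
○○<●●○○
○○○●●○○
○○○○○○○
○○○○○○○
○○○○○○○
t=10: ○○○○○○○
○○○○○○○
○○○○○○○
○○●●○○○
○○○●●○○
○○v●●○○
○○○○○○○
○○○○○○○
○○○○○○○
t=11: ○○○○○○○
○○○○○○○
○○○○○○○
○○●●○○○
○○○●●○○
○<●●●○○
○○○○○○○
○○○○○○○
○○○○○○○
t=12: ○○○○○○○
○○○○○○○
○○○○○○○
○○●●○○○
○^○●●○○
○●●●●○○
○○○○○○○
○○○○○○○
○○○○○○○
t=13: ○○○○○○○
○○○○○○○
○○○○○○○
○○●●○○○
○●>●●○○
○●●●●○○
○○○○○○○
○○○○○○○
○○○○○○○
t=14: ○○○○○○○
○○○○○○○
○○○○○○○
○○●●○○○
○●●●●○○
○●v●●○○
○○○○○○○
○○○○○○○
○○○○○○○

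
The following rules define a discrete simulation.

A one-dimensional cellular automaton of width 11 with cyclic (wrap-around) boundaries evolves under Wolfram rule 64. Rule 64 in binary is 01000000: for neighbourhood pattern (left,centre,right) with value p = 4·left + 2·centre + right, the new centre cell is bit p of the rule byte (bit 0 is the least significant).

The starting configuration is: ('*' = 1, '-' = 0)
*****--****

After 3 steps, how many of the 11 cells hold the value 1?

0

step 0: *****--****
step 1: ----*------
step 2: -----------
step 3: -----------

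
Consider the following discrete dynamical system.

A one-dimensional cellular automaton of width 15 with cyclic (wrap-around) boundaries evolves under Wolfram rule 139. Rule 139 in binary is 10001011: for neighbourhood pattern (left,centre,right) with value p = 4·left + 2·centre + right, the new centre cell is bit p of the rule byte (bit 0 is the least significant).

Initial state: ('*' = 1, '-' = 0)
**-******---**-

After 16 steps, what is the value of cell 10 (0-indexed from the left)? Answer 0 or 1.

1

[0] **-******---**-
[1] *--*****--***--
[2] --*****--***--*
[3] -*****--***--*-
[4] *****--***--*--
[5] ****--***--*--*
[6] ***--***--*--**
[7] **--***--*--***
[8] *--***--*--****
[9] --***--*--*****
[10] -***--*--*****-
[11] ***--*--*****--
[12] **--*--*****--*
[13] *--*--*****--**
[14] --*--*****--***
[15] -*--*****--***-
[16] *--*****--***--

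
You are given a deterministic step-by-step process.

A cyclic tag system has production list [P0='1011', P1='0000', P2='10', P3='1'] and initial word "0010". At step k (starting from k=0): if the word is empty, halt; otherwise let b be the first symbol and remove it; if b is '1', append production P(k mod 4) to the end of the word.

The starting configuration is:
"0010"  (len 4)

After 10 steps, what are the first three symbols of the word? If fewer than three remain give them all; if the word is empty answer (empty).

101

gen 0: "0010"  (len 4)
gen 1: "010"  (len 3)
gen 2: "10"  (len 2)
gen 3: "010"  (len 3)
gen 4: "10"  (len 2)
gen 5: "01011"  (len 5)
gen 6: "1011"  (len 4)
gen 7: "01110"  (len 5)
gen 8: "1110"  (len 4)
gen 9: "1101011"  (len 7)
gen 10: "1010110000"  (len 10)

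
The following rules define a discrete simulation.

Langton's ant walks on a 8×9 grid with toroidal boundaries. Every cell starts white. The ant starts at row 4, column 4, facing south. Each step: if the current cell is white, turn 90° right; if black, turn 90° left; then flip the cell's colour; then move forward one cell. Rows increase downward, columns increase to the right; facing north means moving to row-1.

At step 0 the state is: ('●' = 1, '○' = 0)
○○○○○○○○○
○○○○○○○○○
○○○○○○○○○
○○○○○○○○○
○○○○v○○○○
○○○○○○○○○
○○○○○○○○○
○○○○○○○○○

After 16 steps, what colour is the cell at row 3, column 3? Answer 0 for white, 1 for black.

1

k=0  ○○○○○○○○○
○○○○○○○○○
○○○○○○○○○
○○○○○○○○○
○○○○v○○○○
○○○○○○○○○
○○○○○○○○○
○○○○○○○○○
k=1  ○○○○○○○○○
○○○○○○○○○
○○○○○○○○○
○○○○○○○○○
○○○<●○○○○
○○○○○○○○○
○○○○○○○○○
○○○○○○○○○
k=2  ○○○○○○○○○
○○○○○○○○○
○○○○○○○○○
○○○^○○○○○
○○○●●○○○○
○○○○○○○○○
○○○○○○○○○
○○○○○○○○○
k=3  ○○○○○○○○○
○○○○○○○○○
○○○○○○○○○
○○○●>○○○○
○○○●●○○○○
○○○○○○○○○
○○○○○○○○○
○○○○○○○○○
k=4  ○○○○○○○○○
○○○○○○○○○
○○○○○○○○○
○○○●●○○○○
○○○●v○○○○
○○○○○○○○○
○○○○○○○○○
○○○○○○○○○
k=5  ○○○○○○○○○
○○○○○○○○○
○○○○○○○○○
○○○●●○○○○
○○○●○>○○○
○○○○○○○○○
○○○○○○○○○
○○○○○○○○○
k=6  ○○○○○○○○○
○○○○○○○○○
○○○○○○○○○
○○○●●○○○○
○○○●○●○○○
○○○○○v○○○
○○○○○○○○○
○○○○○○○○○
k=7  ○○○○○○○○○
○○○○○○○○○
○○○○○○○○○
○○○●●○○○○
○○○●○●○○○
○○○○<●○○○
○○○○○○○○○
○○○○○○○○○
k=8  ○○○○○○○○○
○○○○○○○○○
○○○○○○○○○
○○○●●○○○○
○○○●^●○○○
○○○○●●○○○
○○○○○○○○○
○○○○○○○○○
k=9  ○○○○○○○○○
○○○○○○○○○
○○○○○○○○○
○○○●●○○○○
○○○●●>○○○
○○○○●●○○○
○○○○○○○○○
○○○○○○○○○
k=10  ○○○○○○○○○
○○○○○○○○○
○○○○○○○○○
○○○●●^○○○
○○○●●○○○○
○○○○●●○○○
○○○○○○○○○
○○○○○○○○○
k=11  ○○○○○○○○○
○○○○○○○○○
○○○○○○○○○
○○○●●●>○○
○○○●●○○○○
○○○○●●○○○
○○○○○○○○○
○○○○○○○○○
k=12  ○○○○○○○○○
○○○○○○○○○
○○○○○○○○○
○○○●●●●○○
○○○●●○v○○
○○○○●●○○○
○○○○○○○○○
○○○○○○○○○
k=13  ○○○○○○○○○
○○○○○○○○○
○○○○○○○○○
○○○●●●●○○
○○○●●<●○○
○○○○●●○○○
○○○○○○○○○
○○○○○○○○○
k=14  ○○○○○○○○○
○○○○○○○○○
○○○○○○○○○
○○○●●^●○○
○○○●●●●○○
○○○○●●○○○
○○○○○○○○○
○○○○○○○○○
k=15  ○○○○○○○○○
○○○○○○○○○
○○○○○○○○○
○○○●<○●○○
○○○●●●●○○
○○○○●●○○○
○○○○○○○○○
○○○○○○○○○
k=16  ○○○○○○○○○
○○○○○○○○○
○○○○○○○○○
○○○●○○●○○
○○○●v●●○○
○○○○●●○○○
○○○○○○○○○
○○○○○○○○○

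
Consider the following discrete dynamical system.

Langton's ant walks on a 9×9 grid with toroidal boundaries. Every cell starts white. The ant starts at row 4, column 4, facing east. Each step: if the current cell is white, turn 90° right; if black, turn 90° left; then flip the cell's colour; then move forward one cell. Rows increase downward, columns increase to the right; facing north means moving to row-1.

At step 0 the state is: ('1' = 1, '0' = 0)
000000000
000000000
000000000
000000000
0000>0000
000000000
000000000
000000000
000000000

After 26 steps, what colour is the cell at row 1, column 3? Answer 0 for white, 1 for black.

1

0) 000000000
000000000
000000000
000000000
0000>0000
000000000
000000000
000000000
000000000
1) 000000000
000000000
000000000
000000000
000010000
0000v0000
000000000
000000000
000000000
2) 000000000
000000000
000000000
000000000
000010000
000<10000
000000000
000000000
000000000
3) 000000000
000000000
000000000
000000000
000^10000
000110000
000000000
000000000
000000000
4) 000000000
000000000
000000000
000000000
0001>0000
000110000
000000000
000000000
000000000
5) 000000000
000000000
000000000
0000^0000
000100000
000110000
000000000
000000000
000000000
6) 000000000
000000000
000000000
00001>000
000100000
000110000
000000000
000000000
000000000
7) 000000000
000000000
000000000
000011000
00010v000
000110000
000000000
000000000
000000000
8) 000000000
000000000
000000000
000011000
0001<1000
000110000
000000000
000000000
000000000
9) 000000000
000000000
000000000
0000^1000
000111000
000110000
000000000
000000000
000000000
10) 000000000
000000000
000000000
000<01000
000111000
000110000
000000000
000000000
000000000
11) 000000000
000000000
000^00000
000101000
000111000
000110000
000000000
000000000
000000000
12) 000000000
000000000
0001>0000
000101000
000111000
000110000
000000000
000000000
000000000
13) 000000000
000000000
000110000
0001v1000
000111000
000110000
000000000
000000000
000000000
14) 000000000
000000000
000110000
000<11000
000111000
000110000
000000000
000000000
000000000
15) 000000000
000000000
000110000
000011000
000v11000
000110000
000000000
000000000
000000000
16) 000000000
000000000
000110000
000011000
0000>1000
000110000
000000000
000000000
000000000
17) 000000000
000000000
000110000
0000^1000
000001000
000110000
000000000
000000000
000000000
18) 000000000
000000000
000110000
000<01000
000001000
000110000
000000000
000000000
000000000
19) 000000000
000000000
000^10000
000101000
000001000
000110000
000000000
000000000
000000000
20) 000000000
000000000
00<010000
000101000
000001000
000110000
000000000
000000000
000000000
21) 000000000
00^000000
001010000
000101000
000001000
000110000
000000000
000000000
000000000
22) 000000000
001>00000
001010000
000101000
000001000
000110000
000000000
000000000
000000000
23) 000000000
001100000
001v10000
000101000
000001000
000110000
000000000
000000000
000000000
24) 000000000
001100000
00<110000
000101000
000001000
000110000
000000000
000000000
000000000
25) 000000000
001100000
000110000
00v101000
000001000
000110000
000000000
000000000
000000000
26) 000000000
001100000
000110000
0<1101000
000001000
000110000
000000000
000000000
000000000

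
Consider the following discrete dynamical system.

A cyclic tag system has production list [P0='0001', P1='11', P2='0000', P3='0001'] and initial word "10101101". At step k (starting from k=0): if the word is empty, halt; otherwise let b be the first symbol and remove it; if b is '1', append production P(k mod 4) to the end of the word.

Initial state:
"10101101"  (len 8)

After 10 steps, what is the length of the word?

16

gen 0: "10101101"  (len 8)
gen 1: "01011010001"  (len 11)
gen 2: "1011010001"  (len 10)
gen 3: "0110100010000"  (len 13)
gen 4: "110100010000"  (len 12)
gen 5: "101000100000001"  (len 15)
gen 6: "0100010000000111"  (len 16)
gen 7: "100010000000111"  (len 15)
gen 8: "000100000001110001"  (len 18)
gen 9: "00100000001110001"  (len 17)
gen 10: "0100000001110001"  (len 16)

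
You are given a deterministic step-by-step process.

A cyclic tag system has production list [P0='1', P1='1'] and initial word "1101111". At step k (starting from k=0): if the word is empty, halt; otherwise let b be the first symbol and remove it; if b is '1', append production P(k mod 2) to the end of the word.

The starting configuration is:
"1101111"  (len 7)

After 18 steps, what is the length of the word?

step 0: "1101111"  (len 7)
step 1: "1011111"  (len 7)
step 2: "0111111"  (len 7)
step 3: "111111"  (len 6)
step 4: "111111"  (len 6)
step 5: "111111"  (len 6)
step 6: "111111"  (len 6)
step 7: "111111"  (len 6)
step 8: "111111"  (len 6)
step 9: "111111"  (len 6)
step 10: "111111"  (len 6)
step 11: "111111"  (len 6)
step 12: "111111"  (len 6)
step 13: "111111"  (len 6)
step 14: "111111"  (len 6)
step 15: "111111"  (len 6)
step 16: "111111"  (len 6)
step 17: "111111"  (len 6)
step 18: "111111"  (len 6)

6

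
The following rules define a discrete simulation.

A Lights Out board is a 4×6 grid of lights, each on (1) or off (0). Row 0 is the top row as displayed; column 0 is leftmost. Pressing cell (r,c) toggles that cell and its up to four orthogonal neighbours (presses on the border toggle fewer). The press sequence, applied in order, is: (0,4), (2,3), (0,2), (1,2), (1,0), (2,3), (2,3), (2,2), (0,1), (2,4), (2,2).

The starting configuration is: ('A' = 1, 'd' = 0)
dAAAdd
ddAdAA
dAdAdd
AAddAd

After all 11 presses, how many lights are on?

16

k=0  dAAAdd
ddAdAA
dAdAdd
AAddAd
k=1  dAAdAA
ddAddA
dAdAdd
AAddAd
k=2  dAAdAA
ddAAdA
dAAdAd
AAdAAd
k=3  dddAAA
dddAdA
dAAdAd
AAdAAd
k=4  ddAAAA
dAAddA
dAddAd
AAdAAd
k=5  AdAAAA
AdAddA
AAddAd
AAdAAd
k=6  AdAAAA
AdAAdA
AAAAdd
AAddAd
k=7  AdAAAA
AdAddA
AAddAd
AAdAAd
k=8  AdAAAA
AddddA
AdAAAd
AAAAAd
k=9  dAdAAA
AAdddA
AdAAAd
AAAAAd
k=10  dAdAAA
AAddAA
AdAddA
AAAAdd
k=11  dAdAAA
AAAdAA
AAdAdA
AAdAdd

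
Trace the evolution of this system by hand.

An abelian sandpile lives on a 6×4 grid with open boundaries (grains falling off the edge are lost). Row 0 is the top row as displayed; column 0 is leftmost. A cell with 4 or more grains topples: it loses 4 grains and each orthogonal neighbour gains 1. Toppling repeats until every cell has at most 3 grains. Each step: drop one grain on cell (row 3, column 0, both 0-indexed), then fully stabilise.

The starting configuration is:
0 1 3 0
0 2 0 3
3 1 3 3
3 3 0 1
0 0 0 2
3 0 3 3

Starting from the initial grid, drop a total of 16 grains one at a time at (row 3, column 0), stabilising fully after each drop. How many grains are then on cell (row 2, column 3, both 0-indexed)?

step 0: 0 1 3 0
0 2 0 3
3 1 3 3
3 3 0 1
0 0 0 2
3 0 3 3
step 1: 0 1 3 0
1 2 0 3
0 3 3 3
2 0 1 1
1 1 0 2
3 0 3 3
step 2: 0 1 3 0
1 2 0 3
0 3 3 3
3 0 1 1
1 1 0 2
3 0 3 3
step 3: 0 1 3 0
1 2 0 3
1 3 3 3
0 1 1 1
2 1 0 2
3 0 3 3
step 4: 0 1 3 0
1 2 0 3
1 3 3 3
1 1 1 1
2 1 0 2
3 0 3 3
step 5: 0 1 3 0
1 2 0 3
1 3 3 3
2 1 1 1
2 1 0 2
3 0 3 3
step 6: 0 1 3 0
1 2 0 3
1 3 3 3
3 1 1 1
2 1 0 2
3 0 3 3
step 7: 0 1 3 0
1 2 0 3
2 3 3 3
0 2 1 1
3 1 0 2
3 0 3 3
step 8: 0 1 3 0
1 2 0 3
2 3 3 3
1 2 1 1
3 1 0 2
3 0 3 3
step 9: 0 1 3 0
1 2 0 3
2 3 3 3
2 2 1 1
3 1 0 2
3 0 3 3
step 10: 0 1 3 0
1 2 0 3
2 3 3 3
3 2 1 1
3 1 0 2
3 0 3 3
step 11: 0 1 3 0
1 2 0 3
3 3 3 3
1 3 1 1
1 2 0 2
0 1 3 3
step 12: 0 1 3 0
1 2 0 3
3 3 3 3
2 3 1 1
1 2 0 2
0 1 3 3
step 13: 0 1 3 0
1 2 0 3
3 3 3 3
3 3 1 1
1 2 0 2
0 1 3 3
step 14: 0 1 3 1
2 3 2 0
1 2 1 1
2 1 3 2
2 3 0 2
0 1 3 3
step 15: 0 1 3 1
2 3 2 0
1 2 1 1
3 1 3 2
2 3 0 2
0 1 3 3
step 16: 0 1 3 1
2 3 2 0
2 2 1 1
0 2 3 2
3 3 0 2
0 1 3 3

1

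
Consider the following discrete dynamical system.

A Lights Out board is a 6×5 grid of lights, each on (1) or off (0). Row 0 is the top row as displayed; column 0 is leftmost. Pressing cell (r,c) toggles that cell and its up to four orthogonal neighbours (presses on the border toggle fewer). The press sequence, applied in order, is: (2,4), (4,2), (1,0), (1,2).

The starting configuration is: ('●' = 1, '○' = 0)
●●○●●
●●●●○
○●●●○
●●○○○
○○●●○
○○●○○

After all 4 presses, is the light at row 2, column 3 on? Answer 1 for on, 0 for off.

t=0: ●●○●●
●●●●○
○●●●○
●●○○○
○○●●○
○○●○○
t=1: ●●○●●
●●●●●
○●●○●
●●○○●
○○●●○
○○●○○
t=2: ●●○●●
●●●●●
○●●○●
●●●○●
○●○○○
○○○○○
t=3: ○●○●●
○○●●●
●●●○●
●●●○●
○●○○○
○○○○○
t=4: ○●●●●
○●○○●
●●○○●
●●●○●
○●○○○
○○○○○

0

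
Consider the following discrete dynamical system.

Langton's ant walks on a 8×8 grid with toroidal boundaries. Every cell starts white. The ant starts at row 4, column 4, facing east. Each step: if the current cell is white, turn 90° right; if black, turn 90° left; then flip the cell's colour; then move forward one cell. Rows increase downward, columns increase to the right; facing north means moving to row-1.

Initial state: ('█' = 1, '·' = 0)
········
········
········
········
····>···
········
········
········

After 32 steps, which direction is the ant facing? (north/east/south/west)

west

0) ········
········
········
········
····>···
········
········
········
1) ········
········
········
········
····█···
····v···
········
········
2) ········
········
········
········
····█···
···<█···
········
········
3) ········
········
········
········
···^█···
···██···
········
········
4) ········
········
········
········
···█>···
···██···
········
········
5) ········
········
········
····^···
···█····
···██···
········
········
6) ········
········
········
····█>··
···█····
···██···
········
········
7) ········
········
········
····██··
···█·v··
···██···
········
········
8) ········
········
········
····██··
···█<█··
···██···
········
········
9) ········
········
········
····^█··
···███··
···██···
········
········
10) ········
········
········
···<·█··
···███··
···██···
········
········
11) ········
········
···^····
···█·█··
···███··
···██···
········
········
12) ········
········
···█>···
···█·█··
···███··
···██···
········
········
13) ········
········
···██···
···█v█··
···███··
···██···
········
········
14) ········
········
···██···
···<██··
···███··
···██···
········
········
15) ········
········
···██···
····██··
···v██··
···██···
········
········
16) ········
········
···██···
····██··
····>█··
···██···
········
········
17) ········
········
···██···
····^█··
·····█··
···██···
········
········
18) ········
········
···██···
···<·█··
·····█··
···██···
········
········
19) ········
········
···^█···
···█·█··
·····█··
···██···
········
········
20) ········
········
··<·█···
···█·█··
·····█··
···██···
········
········
21) ········
··^·····
··█·█···
···█·█··
·····█··
···██···
········
········
22) ········
··█>····
··█·█···
···█·█··
·····█··
···██···
········
········
23) ········
··██····
··█v█···
···█·█··
·····█··
···██···
········
········
24) ········
··██····
··<██···
···█·█··
·····█··
···██···
········
········
25) ········
··██····
···██···
··v█·█··
·····█··
···██···
········
········
26) ········
··██····
···██···
·<██·█··
·····█··
···██···
········
········
27) ········
··██····
·^·██···
·███·█··
·····█··
···██···
········
········
28) ········
··██····
·█>██···
·███·█··
·····█··
···██···
········
········
29) ········
··██····
·████···
·█v█·█··
·····█··
···██···
········
········
30) ········
··██····
·████···
·█·>·█··
·····█··
···██···
········
········
31) ········
··██····
·██^█···
·█···█··
·····█··
···██···
········
········
32) ········
··██····
·█<·█···
·█···█··
·····█··
···██···
········
········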